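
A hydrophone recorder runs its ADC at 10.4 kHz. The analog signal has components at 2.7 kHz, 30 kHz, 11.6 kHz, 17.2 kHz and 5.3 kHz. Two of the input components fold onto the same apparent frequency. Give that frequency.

1.2 kHz

fs/2 = 5.2 kHz.
2.7 kHz ≤ fs/2 = 5.2 kHz, passes unchanged.
30 kHz mod fs = 9.2 kHz.
9.2 kHz > fs/2 = 5.2 kHz, folds to fs − 9.2 kHz = 1.2 kHz.
11.6 kHz mod fs = 1.2 kHz.
1.2 kHz ≤ fs/2 = 5.2 kHz, appears at 1.2 kHz.
17.2 kHz mod fs = 6.8 kHz.
6.8 kHz > fs/2 = 5.2 kHz, folds to fs − 6.8 kHz = 3.6 kHz.
5.3 kHz > fs/2 = 5.2 kHz, folds to fs − 5.3 kHz = 5.1 kHz.
11.6 kHz and 30 kHz both map to 1.2 kHz.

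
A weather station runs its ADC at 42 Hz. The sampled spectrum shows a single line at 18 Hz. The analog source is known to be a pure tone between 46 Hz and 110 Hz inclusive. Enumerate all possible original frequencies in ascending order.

Frequencies that alias to 18 Hz are k·fs ± 18 Hz for integer k ≥ 0.
k=0: 18 Hz.
k=1: 24 Hz, 60 Hz.
k=2: 66 Hz, 102 Hz.
k=3: 108 Hz, 144 Hz.
k=4: 150 Hz, 186 Hz.
Within [46 Hz, 110 Hz]: 60 Hz, 66 Hz, 102 Hz, 108 Hz.

60 Hz, 66 Hz, 102 Hz, 108 Hz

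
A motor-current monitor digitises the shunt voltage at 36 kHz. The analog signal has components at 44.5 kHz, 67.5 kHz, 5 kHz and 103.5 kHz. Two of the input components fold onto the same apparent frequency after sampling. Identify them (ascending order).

67.5 kHz, 103.5 kHz

fs/2 = 18 kHz.
44.5 kHz mod fs = 8.5 kHz.
8.5 kHz ≤ fs/2 = 18 kHz, appears at 8.5 kHz.
67.5 kHz mod fs = 31.5 kHz.
31.5 kHz > fs/2 = 18 kHz, folds to fs − 31.5 kHz = 4.5 kHz.
5 kHz ≤ fs/2 = 18 kHz, passes unchanged.
103.5 kHz mod fs = 31.5 kHz.
31.5 kHz > fs/2 = 18 kHz, folds to fs − 31.5 kHz = 4.5 kHz.
67.5 kHz and 103.5 kHz both map to 4.5 kHz.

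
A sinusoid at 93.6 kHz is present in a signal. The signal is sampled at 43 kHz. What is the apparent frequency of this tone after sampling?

7.6 kHz

93.6 kHz mod fs = 7.6 kHz.
7.6 kHz ≤ fs/2 = 21.5 kHz, appears at 7.6 kHz.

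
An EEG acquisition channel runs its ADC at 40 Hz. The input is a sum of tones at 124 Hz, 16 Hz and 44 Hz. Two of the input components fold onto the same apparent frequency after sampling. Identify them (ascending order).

fs/2 = 20 Hz.
124 Hz mod fs = 4 Hz.
4 Hz ≤ fs/2 = 20 Hz, appears at 4 Hz.
16 Hz ≤ fs/2 = 20 Hz, passes unchanged.
44 Hz mod fs = 4 Hz.
4 Hz ≤ fs/2 = 20 Hz, appears at 4 Hz.
44 Hz and 124 Hz both map to 4 Hz.

44 Hz, 124 Hz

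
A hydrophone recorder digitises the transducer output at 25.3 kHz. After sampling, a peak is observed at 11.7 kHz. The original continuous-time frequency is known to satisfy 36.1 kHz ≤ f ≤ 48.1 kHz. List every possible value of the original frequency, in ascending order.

Frequencies that alias to 11.7 kHz are k·fs ± 11.7 kHz for integer k ≥ 0.
k=0: 11.7 kHz.
k=1: 13.6 kHz, 37 kHz.
k=2: 38.9 kHz, 62.3 kHz.
k=3: 64.2 kHz, 87.6 kHz.
Within [36.1 kHz, 48.1 kHz]: 37 kHz, 38.9 kHz.

37 kHz, 38.9 kHz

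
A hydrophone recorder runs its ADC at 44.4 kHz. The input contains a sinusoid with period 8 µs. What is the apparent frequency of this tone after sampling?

8.2 kHz

T = 8 µs → f = 1/T = 125 kHz.
125 kHz mod fs = 36.2 kHz.
36.2 kHz > fs/2 = 22.2 kHz, folds to fs − 36.2 kHz = 8.2 kHz.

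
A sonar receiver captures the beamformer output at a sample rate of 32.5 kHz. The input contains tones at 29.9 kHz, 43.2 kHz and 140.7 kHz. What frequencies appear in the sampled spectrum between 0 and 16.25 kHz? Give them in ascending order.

fs/2 = 16.25 kHz.
29.9 kHz > fs/2 = 16.25 kHz, folds to fs − 29.9 kHz = 2.6 kHz.
43.2 kHz mod fs = 10.7 kHz.
10.7 kHz ≤ fs/2 = 16.25 kHz, appears at 10.7 kHz.
140.7 kHz mod fs = 10.7 kHz.
10.7 kHz ≤ fs/2 = 16.25 kHz, appears at 10.7 kHz.
Distinct values: {2.6 kHz, 10.7 kHz}.

2.6 kHz, 10.7 kHz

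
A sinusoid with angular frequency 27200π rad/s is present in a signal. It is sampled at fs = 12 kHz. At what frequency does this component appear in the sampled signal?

ω = 27200π rad/s → f = ω/(2π) = 13600 Hz = 13.6 kHz.
13.6 kHz mod fs = 1.6 kHz.
1.6 kHz ≤ fs/2 = 6 kHz, appears at 1.6 kHz.

1.6 kHz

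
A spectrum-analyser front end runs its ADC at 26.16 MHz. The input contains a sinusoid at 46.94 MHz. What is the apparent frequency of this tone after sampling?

5.38 MHz

46.94 MHz mod fs = 20.78 MHz.
20.78 MHz > fs/2 = 13.08 MHz, folds to fs − 20.78 MHz = 5.38 MHz.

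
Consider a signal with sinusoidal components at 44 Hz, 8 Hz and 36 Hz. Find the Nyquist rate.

Highest-frequency component: 44 Hz.
Nyquist rate = 2 × 44 Hz = 88 Hz.

88 Hz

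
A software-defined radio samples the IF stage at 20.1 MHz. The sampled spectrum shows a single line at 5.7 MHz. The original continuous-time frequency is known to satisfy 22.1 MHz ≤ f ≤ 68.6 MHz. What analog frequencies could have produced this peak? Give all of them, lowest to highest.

Frequencies that alias to 5.7 MHz are k·fs ± 5.7 MHz for integer k ≥ 0.
k=0: 5.7 MHz.
k=1: 14.4 MHz, 25.8 MHz.
k=2: 34.5 MHz, 45.9 MHz.
k=3: 54.6 MHz, 66 MHz.
k=4: 74.7 MHz, 86.1 MHz.
Within [22.1 MHz, 68.6 MHz]: 25.8 MHz, 34.5 MHz, 45.9 MHz, 54.6 MHz, 66 MHz.

25.8 MHz, 34.5 MHz, 45.9 MHz, 54.6 MHz, 66 MHz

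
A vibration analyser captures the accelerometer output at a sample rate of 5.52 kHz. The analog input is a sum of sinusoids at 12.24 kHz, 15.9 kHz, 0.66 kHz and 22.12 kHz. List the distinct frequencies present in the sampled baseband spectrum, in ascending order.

fs/2 = 2.76 kHz.
12.24 kHz mod fs = 1.2 kHz.
1.2 kHz ≤ fs/2 = 2.76 kHz, appears at 1.2 kHz.
15.9 kHz mod fs = 4.86 kHz.
4.86 kHz > fs/2 = 2.76 kHz, folds to fs − 4.86 kHz = 0.66 kHz.
0.66 kHz ≤ fs/2 = 2.76 kHz, passes unchanged.
22.12 kHz mod fs = 0.04 kHz.
0.04 kHz ≤ fs/2 = 2.76 kHz, appears at 0.04 kHz.
Distinct values: {0.04 kHz, 0.66 kHz, 1.2 kHz}.

0.04 kHz, 0.66 kHz, 1.2 kHz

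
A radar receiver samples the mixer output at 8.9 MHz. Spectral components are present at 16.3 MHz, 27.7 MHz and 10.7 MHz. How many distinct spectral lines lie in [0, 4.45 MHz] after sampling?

fs/2 = 4.45 MHz.
16.3 MHz mod fs = 7.4 MHz.
7.4 MHz > fs/2 = 4.45 MHz, folds to fs − 7.4 MHz = 1.5 MHz.
27.7 MHz mod fs = 1 MHz.
1 MHz ≤ fs/2 = 4.45 MHz, appears at 1 MHz.
10.7 MHz mod fs = 1.8 MHz.
1.8 MHz ≤ fs/2 = 4.45 MHz, appears at 1.8 MHz.
Distinct values: {1 MHz, 1.5 MHz, 1.8 MHz} → 3.

3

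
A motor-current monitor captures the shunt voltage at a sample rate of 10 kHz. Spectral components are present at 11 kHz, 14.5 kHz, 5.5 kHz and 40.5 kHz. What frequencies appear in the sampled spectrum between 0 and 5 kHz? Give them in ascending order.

0.5 kHz, 1 kHz, 4.5 kHz

fs/2 = 5 kHz.
11 kHz mod fs = 1 kHz.
1 kHz ≤ fs/2 = 5 kHz, appears at 1 kHz.
14.5 kHz mod fs = 4.5 kHz.
4.5 kHz ≤ fs/2 = 5 kHz, appears at 4.5 kHz.
5.5 kHz > fs/2 = 5 kHz, folds to fs − 5.5 kHz = 4.5 kHz.
40.5 kHz mod fs = 0.5 kHz.
0.5 kHz ≤ fs/2 = 5 kHz, appears at 0.5 kHz.
Distinct values: {0.5 kHz, 1 kHz, 4.5 kHz}.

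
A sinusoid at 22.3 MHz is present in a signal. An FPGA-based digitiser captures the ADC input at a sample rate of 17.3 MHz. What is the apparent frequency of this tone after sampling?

5 MHz

22.3 MHz mod fs = 5 MHz.
5 MHz ≤ fs/2 = 8.65 MHz, appears at 5 MHz.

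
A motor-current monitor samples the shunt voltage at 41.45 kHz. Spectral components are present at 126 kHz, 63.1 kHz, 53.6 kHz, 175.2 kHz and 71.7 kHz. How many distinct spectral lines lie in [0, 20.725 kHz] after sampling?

fs/2 = 20.725 kHz.
126 kHz mod fs = 1.65 kHz.
1.65 kHz ≤ fs/2 = 20.725 kHz, appears at 1.65 kHz.
63.1 kHz mod fs = 21.65 kHz.
21.65 kHz > fs/2 = 20.725 kHz, folds to fs − 21.65 kHz = 19.8 kHz.
53.6 kHz mod fs = 12.15 kHz.
12.15 kHz ≤ fs/2 = 20.725 kHz, appears at 12.15 kHz.
175.2 kHz mod fs = 9.4 kHz.
9.4 kHz ≤ fs/2 = 20.725 kHz, appears at 9.4 kHz.
71.7 kHz mod fs = 30.25 kHz.
30.25 kHz > fs/2 = 20.725 kHz, folds to fs − 30.25 kHz = 11.2 kHz.
Distinct values: {1.65 kHz, 9.4 kHz, 11.2 kHz, 12.15 kHz, 19.8 kHz} → 5.

5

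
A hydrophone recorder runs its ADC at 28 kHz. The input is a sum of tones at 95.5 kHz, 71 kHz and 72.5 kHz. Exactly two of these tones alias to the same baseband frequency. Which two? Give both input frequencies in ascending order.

72.5 kHz, 95.5 kHz

fs/2 = 14 kHz.
95.5 kHz mod fs = 11.5 kHz.
11.5 kHz ≤ fs/2 = 14 kHz, appears at 11.5 kHz.
71 kHz mod fs = 15 kHz.
15 kHz > fs/2 = 14 kHz, folds to fs − 15 kHz = 13 kHz.
72.5 kHz mod fs = 16.5 kHz.
16.5 kHz > fs/2 = 14 kHz, folds to fs − 16.5 kHz = 11.5 kHz.
72.5 kHz and 95.5 kHz both map to 11.5 kHz.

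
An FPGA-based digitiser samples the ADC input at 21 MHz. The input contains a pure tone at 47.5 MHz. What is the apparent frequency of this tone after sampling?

5.5 MHz

47.5 MHz mod fs = 5.5 MHz.
5.5 MHz ≤ fs/2 = 10.5 MHz, appears at 5.5 MHz.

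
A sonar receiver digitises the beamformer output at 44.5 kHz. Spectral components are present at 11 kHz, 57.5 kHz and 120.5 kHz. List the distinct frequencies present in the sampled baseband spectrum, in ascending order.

fs/2 = 22.25 kHz.
11 kHz ≤ fs/2 = 22.25 kHz, passes unchanged.
57.5 kHz mod fs = 13 kHz.
13 kHz ≤ fs/2 = 22.25 kHz, appears at 13 kHz.
120.5 kHz mod fs = 31.5 kHz.
31.5 kHz > fs/2 = 22.25 kHz, folds to fs − 31.5 kHz = 13 kHz.
Distinct values: {11 kHz, 13 kHz}.

11 kHz, 13 kHz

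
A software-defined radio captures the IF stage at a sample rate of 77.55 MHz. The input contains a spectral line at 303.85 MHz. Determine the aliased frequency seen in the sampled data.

6.35 MHz

303.85 MHz mod fs = 71.2 MHz.
71.2 MHz > fs/2 = 38.775 MHz, folds to fs − 71.2 MHz = 6.35 MHz.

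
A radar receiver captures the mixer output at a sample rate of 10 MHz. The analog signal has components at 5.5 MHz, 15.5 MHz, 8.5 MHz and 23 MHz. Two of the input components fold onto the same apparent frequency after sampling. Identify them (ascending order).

fs/2 = 5 MHz.
5.5 MHz > fs/2 = 5 MHz, folds to fs − 5.5 MHz = 4.5 MHz.
15.5 MHz mod fs = 5.5 MHz.
5.5 MHz > fs/2 = 5 MHz, folds to fs − 5.5 MHz = 4.5 MHz.
8.5 MHz > fs/2 = 5 MHz, folds to fs − 8.5 MHz = 1.5 MHz.
23 MHz mod fs = 3 MHz.
3 MHz ≤ fs/2 = 5 MHz, appears at 3 MHz.
5.5 MHz and 15.5 MHz both map to 4.5 MHz.

5.5 MHz, 15.5 MHz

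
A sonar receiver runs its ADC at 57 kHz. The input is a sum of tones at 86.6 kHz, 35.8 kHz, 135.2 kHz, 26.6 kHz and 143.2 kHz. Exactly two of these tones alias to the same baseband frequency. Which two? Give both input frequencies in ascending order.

35.8 kHz, 135.2 kHz

fs/2 = 28.5 kHz.
86.6 kHz mod fs = 29.6 kHz.
29.6 kHz > fs/2 = 28.5 kHz, folds to fs − 29.6 kHz = 27.4 kHz.
35.8 kHz > fs/2 = 28.5 kHz, folds to fs − 35.8 kHz = 21.2 kHz.
135.2 kHz mod fs = 21.2 kHz.
21.2 kHz ≤ fs/2 = 28.5 kHz, appears at 21.2 kHz.
26.6 kHz ≤ fs/2 = 28.5 kHz, passes unchanged.
143.2 kHz mod fs = 29.2 kHz.
29.2 kHz > fs/2 = 28.5 kHz, folds to fs − 29.2 kHz = 27.8 kHz.
35.8 kHz and 135.2 kHz both map to 21.2 kHz.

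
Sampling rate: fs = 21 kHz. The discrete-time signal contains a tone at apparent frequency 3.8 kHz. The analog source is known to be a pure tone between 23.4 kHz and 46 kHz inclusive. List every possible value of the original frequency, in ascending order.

24.8 kHz, 38.2 kHz, 45.8 kHz

Frequencies that alias to 3.8 kHz are k·fs ± 3.8 kHz for integer k ≥ 0.
k=0: 3.8 kHz.
k=1: 17.2 kHz, 24.8 kHz.
k=2: 38.2 kHz, 45.8 kHz.
k=3: 59.2 kHz, 66.8 kHz.
Within [23.4 kHz, 46 kHz]: 24.8 kHz, 38.2 kHz, 45.8 kHz.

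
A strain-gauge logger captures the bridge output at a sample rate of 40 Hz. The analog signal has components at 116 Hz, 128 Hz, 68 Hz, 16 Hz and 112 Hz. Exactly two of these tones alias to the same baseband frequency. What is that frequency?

fs/2 = 20 Hz.
116 Hz mod fs = 36 Hz.
36 Hz > fs/2 = 20 Hz, folds to fs − 36 Hz = 4 Hz.
128 Hz mod fs = 8 Hz.
8 Hz ≤ fs/2 = 20 Hz, appears at 8 Hz.
68 Hz mod fs = 28 Hz.
28 Hz > fs/2 = 20 Hz, folds to fs − 28 Hz = 12 Hz.
16 Hz ≤ fs/2 = 20 Hz, passes unchanged.
112 Hz mod fs = 32 Hz.
32 Hz > fs/2 = 20 Hz, folds to fs − 32 Hz = 8 Hz.
112 Hz and 128 Hz both map to 8 Hz.

8 Hz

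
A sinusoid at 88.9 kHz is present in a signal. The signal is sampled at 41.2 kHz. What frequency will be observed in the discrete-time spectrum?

88.9 kHz mod fs = 6.5 kHz.
6.5 kHz ≤ fs/2 = 20.6 kHz, appears at 6.5 kHz.

6.5 kHz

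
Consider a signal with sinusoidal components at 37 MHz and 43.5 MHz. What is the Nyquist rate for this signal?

87 MHz

Highest-frequency component: 43.5 MHz.
Nyquist rate = 2 × 43.5 MHz = 87 MHz.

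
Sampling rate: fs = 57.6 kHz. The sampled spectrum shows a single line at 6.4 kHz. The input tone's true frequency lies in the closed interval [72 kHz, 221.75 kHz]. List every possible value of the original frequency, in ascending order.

Frequencies that alias to 6.4 kHz are k·fs ± 6.4 kHz for integer k ≥ 0.
k=0: 6.4 kHz.
k=1: 51.2 kHz, 64 kHz.
k=2: 108.8 kHz, 121.6 kHz.
k=3: 166.4 kHz, 179.2 kHz.
k=4: 224 kHz, 236.8 kHz.
Within [72 kHz, 221.75 kHz]: 108.8 kHz, 121.6 kHz, 166.4 kHz, 179.2 kHz.

108.8 kHz, 121.6 kHz, 166.4 kHz, 179.2 kHz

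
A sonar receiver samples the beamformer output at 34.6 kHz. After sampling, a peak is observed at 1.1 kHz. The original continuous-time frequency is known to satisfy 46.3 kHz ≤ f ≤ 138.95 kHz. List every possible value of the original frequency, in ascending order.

68.1 kHz, 70.3 kHz, 102.7 kHz, 104.9 kHz, 137.3 kHz

Frequencies that alias to 1.1 kHz are k·fs ± 1.1 kHz for integer k ≥ 0.
k=0: 1.1 kHz.
k=1: 33.5 kHz, 35.7 kHz.
k=2: 68.1 kHz, 70.3 kHz.
k=3: 102.7 kHz, 104.9 kHz.
k=4: 137.3 kHz, 139.5 kHz.
k=5: 171.9 kHz, 174.1 kHz.
Within [46.3 kHz, 138.95 kHz]: 68.1 kHz, 70.3 kHz, 102.7 kHz, 104.9 kHz, 137.3 kHz.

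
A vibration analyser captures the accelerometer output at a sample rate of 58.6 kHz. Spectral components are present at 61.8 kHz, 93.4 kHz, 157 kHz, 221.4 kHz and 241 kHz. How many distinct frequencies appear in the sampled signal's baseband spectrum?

5

fs/2 = 29.3 kHz.
61.8 kHz mod fs = 3.2 kHz.
3.2 kHz ≤ fs/2 = 29.3 kHz, appears at 3.2 kHz.
93.4 kHz mod fs = 34.8 kHz.
34.8 kHz > fs/2 = 29.3 kHz, folds to fs − 34.8 kHz = 23.8 kHz.
157 kHz mod fs = 39.8 kHz.
39.8 kHz > fs/2 = 29.3 kHz, folds to fs − 39.8 kHz = 18.8 kHz.
221.4 kHz mod fs = 45.6 kHz.
45.6 kHz > fs/2 = 29.3 kHz, folds to fs − 45.6 kHz = 13 kHz.
241 kHz mod fs = 6.6 kHz.
6.6 kHz ≤ fs/2 = 29.3 kHz, appears at 6.6 kHz.
Distinct values: {3.2 kHz, 6.6 kHz, 13 kHz, 18.8 kHz, 23.8 kHz} → 5.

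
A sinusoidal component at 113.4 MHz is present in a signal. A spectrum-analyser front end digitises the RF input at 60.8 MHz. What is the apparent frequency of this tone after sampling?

8.2 MHz

113.4 MHz mod fs = 52.6 MHz.
52.6 MHz > fs/2 = 30.4 MHz, folds to fs − 52.6 MHz = 8.2 MHz.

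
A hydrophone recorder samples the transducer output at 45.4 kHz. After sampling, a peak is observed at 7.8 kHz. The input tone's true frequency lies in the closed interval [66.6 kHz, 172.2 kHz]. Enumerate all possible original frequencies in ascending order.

83 kHz, 98.6 kHz, 128.4 kHz, 144 kHz

Frequencies that alias to 7.8 kHz are k·fs ± 7.8 kHz for integer k ≥ 0.
k=0: 7.8 kHz.
k=1: 37.6 kHz, 53.2 kHz.
k=2: 83 kHz, 98.6 kHz.
k=3: 128.4 kHz, 144 kHz.
k=4: 173.8 kHz, 189.4 kHz.
Within [66.6 kHz, 172.2 kHz]: 83 kHz, 98.6 kHz, 128.4 kHz, 144 kHz.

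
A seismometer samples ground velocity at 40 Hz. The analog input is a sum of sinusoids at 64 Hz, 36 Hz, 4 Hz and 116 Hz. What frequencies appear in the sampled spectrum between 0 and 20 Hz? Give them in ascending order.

4 Hz, 16 Hz

fs/2 = 20 Hz.
64 Hz mod fs = 24 Hz.
24 Hz > fs/2 = 20 Hz, folds to fs − 24 Hz = 16 Hz.
36 Hz > fs/2 = 20 Hz, folds to fs − 36 Hz = 4 Hz.
4 Hz ≤ fs/2 = 20 Hz, passes unchanged.
116 Hz mod fs = 36 Hz.
36 Hz > fs/2 = 20 Hz, folds to fs − 36 Hz = 4 Hz.
Distinct values: {4 Hz, 16 Hz}.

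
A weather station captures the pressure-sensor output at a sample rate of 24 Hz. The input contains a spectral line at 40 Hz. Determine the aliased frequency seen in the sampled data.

8 Hz

40 Hz mod fs = 16 Hz.
16 Hz > fs/2 = 12 Hz, folds to fs − 16 Hz = 8 Hz.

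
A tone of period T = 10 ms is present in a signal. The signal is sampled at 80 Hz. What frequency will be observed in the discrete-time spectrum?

T = 10 ms → f = 1/T = 100 Hz.
100 Hz mod fs = 20 Hz.
20 Hz ≤ fs/2 = 40 Hz, appears at 20 Hz.

20 Hz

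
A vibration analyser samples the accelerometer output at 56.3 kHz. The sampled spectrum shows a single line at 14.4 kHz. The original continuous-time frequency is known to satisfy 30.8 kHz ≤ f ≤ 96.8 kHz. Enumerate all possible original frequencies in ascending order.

41.9 kHz, 70.7 kHz

Frequencies that alias to 14.4 kHz are k·fs ± 14.4 kHz for integer k ≥ 0.
k=0: 14.4 kHz.
k=1: 41.9 kHz, 70.7 kHz.
k=2: 98.2 kHz, 127 kHz.
Within [30.8 kHz, 96.8 kHz]: 41.9 kHz, 70.7 kHz.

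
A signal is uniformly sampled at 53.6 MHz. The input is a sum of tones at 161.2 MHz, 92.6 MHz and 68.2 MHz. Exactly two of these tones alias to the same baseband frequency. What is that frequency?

fs/2 = 26.8 MHz.
161.2 MHz mod fs = 0.4 MHz.
0.4 MHz ≤ fs/2 = 26.8 MHz, appears at 0.4 MHz.
92.6 MHz mod fs = 39 MHz.
39 MHz > fs/2 = 26.8 MHz, folds to fs − 39 MHz = 14.6 MHz.
68.2 MHz mod fs = 14.6 MHz.
14.6 MHz ≤ fs/2 = 26.8 MHz, appears at 14.6 MHz.
68.2 MHz and 92.6 MHz both map to 14.6 MHz.

14.6 MHz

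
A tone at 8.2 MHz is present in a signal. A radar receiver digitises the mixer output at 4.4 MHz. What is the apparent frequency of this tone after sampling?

8.2 MHz mod fs = 3.8 MHz.
3.8 MHz > fs/2 = 2.2 MHz, folds to fs − 3.8 MHz = 0.6 MHz.

0.6 MHz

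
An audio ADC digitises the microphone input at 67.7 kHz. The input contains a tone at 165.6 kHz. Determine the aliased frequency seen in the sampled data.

30.2 kHz

165.6 kHz mod fs = 30.2 kHz.
30.2 kHz ≤ fs/2 = 33.85 kHz, appears at 30.2 kHz.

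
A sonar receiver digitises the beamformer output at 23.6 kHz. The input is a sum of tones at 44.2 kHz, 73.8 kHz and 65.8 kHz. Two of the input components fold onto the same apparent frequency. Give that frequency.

3 kHz

fs/2 = 11.8 kHz.
44.2 kHz mod fs = 20.6 kHz.
20.6 kHz > fs/2 = 11.8 kHz, folds to fs − 20.6 kHz = 3 kHz.
73.8 kHz mod fs = 3 kHz.
3 kHz ≤ fs/2 = 11.8 kHz, appears at 3 kHz.
65.8 kHz mod fs = 18.6 kHz.
18.6 kHz > fs/2 = 11.8 kHz, folds to fs − 18.6 kHz = 5 kHz.
44.2 kHz and 73.8 kHz both map to 3 kHz.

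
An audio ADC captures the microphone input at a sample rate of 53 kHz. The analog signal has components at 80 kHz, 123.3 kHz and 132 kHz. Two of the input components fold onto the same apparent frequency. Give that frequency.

26 kHz

fs/2 = 26.5 kHz.
80 kHz mod fs = 27 kHz.
27 kHz > fs/2 = 26.5 kHz, folds to fs − 27 kHz = 26 kHz.
123.3 kHz mod fs = 17.3 kHz.
17.3 kHz ≤ fs/2 = 26.5 kHz, appears at 17.3 kHz.
132 kHz mod fs = 26 kHz.
26 kHz ≤ fs/2 = 26.5 kHz, appears at 26 kHz.
80 kHz and 132 kHz both map to 26 kHz.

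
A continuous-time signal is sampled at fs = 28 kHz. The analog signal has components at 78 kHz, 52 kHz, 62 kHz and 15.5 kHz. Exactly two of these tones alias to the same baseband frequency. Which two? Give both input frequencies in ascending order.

fs/2 = 14 kHz.
78 kHz mod fs = 22 kHz.
22 kHz > fs/2 = 14 kHz, folds to fs − 22 kHz = 6 kHz.
52 kHz mod fs = 24 kHz.
24 kHz > fs/2 = 14 kHz, folds to fs − 24 kHz = 4 kHz.
62 kHz mod fs = 6 kHz.
6 kHz ≤ fs/2 = 14 kHz, appears at 6 kHz.
15.5 kHz > fs/2 = 14 kHz, folds to fs − 15.5 kHz = 12.5 kHz.
62 kHz and 78 kHz both map to 6 kHz.

62 kHz, 78 kHz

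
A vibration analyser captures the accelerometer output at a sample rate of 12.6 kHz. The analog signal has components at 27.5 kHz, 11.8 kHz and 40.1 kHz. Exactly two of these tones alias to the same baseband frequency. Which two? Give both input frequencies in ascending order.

27.5 kHz, 40.1 kHz

fs/2 = 6.3 kHz.
27.5 kHz mod fs = 2.3 kHz.
2.3 kHz ≤ fs/2 = 6.3 kHz, appears at 2.3 kHz.
11.8 kHz > fs/2 = 6.3 kHz, folds to fs − 11.8 kHz = 0.8 kHz.
40.1 kHz mod fs = 2.3 kHz.
2.3 kHz ≤ fs/2 = 6.3 kHz, appears at 2.3 kHz.
27.5 kHz and 40.1 kHz both map to 2.3 kHz.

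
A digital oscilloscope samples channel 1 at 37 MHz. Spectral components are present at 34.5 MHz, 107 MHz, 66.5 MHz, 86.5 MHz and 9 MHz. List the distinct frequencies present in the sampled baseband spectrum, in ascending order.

fs/2 = 18.5 MHz.
34.5 MHz > fs/2 = 18.5 MHz, folds to fs − 34.5 MHz = 2.5 MHz.
107 MHz mod fs = 33 MHz.
33 MHz > fs/2 = 18.5 MHz, folds to fs − 33 MHz = 4 MHz.
66.5 MHz mod fs = 29.5 MHz.
29.5 MHz > fs/2 = 18.5 MHz, folds to fs − 29.5 MHz = 7.5 MHz.
86.5 MHz mod fs = 12.5 MHz.
12.5 MHz ≤ fs/2 = 18.5 MHz, appears at 12.5 MHz.
9 MHz ≤ fs/2 = 18.5 MHz, passes unchanged.
Distinct values: {2.5 MHz, 4 MHz, 7.5 MHz, 9 MHz, 12.5 MHz}.

2.5 MHz, 4 MHz, 7.5 MHz, 9 MHz, 12.5 MHz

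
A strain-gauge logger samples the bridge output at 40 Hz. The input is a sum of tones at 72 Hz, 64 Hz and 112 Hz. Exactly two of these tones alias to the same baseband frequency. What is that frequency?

fs/2 = 20 Hz.
72 Hz mod fs = 32 Hz.
32 Hz > fs/2 = 20 Hz, folds to fs − 32 Hz = 8 Hz.
64 Hz mod fs = 24 Hz.
24 Hz > fs/2 = 20 Hz, folds to fs − 24 Hz = 16 Hz.
112 Hz mod fs = 32 Hz.
32 Hz > fs/2 = 20 Hz, folds to fs − 32 Hz = 8 Hz.
72 Hz and 112 Hz both map to 8 Hz.

8 Hz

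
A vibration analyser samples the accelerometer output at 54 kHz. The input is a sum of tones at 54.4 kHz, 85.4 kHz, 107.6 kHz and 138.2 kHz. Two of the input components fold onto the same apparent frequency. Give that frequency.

0.4 kHz

fs/2 = 27 kHz.
54.4 kHz mod fs = 0.4 kHz.
0.4 kHz ≤ fs/2 = 27 kHz, appears at 0.4 kHz.
85.4 kHz mod fs = 31.4 kHz.
31.4 kHz > fs/2 = 27 kHz, folds to fs − 31.4 kHz = 22.6 kHz.
107.6 kHz mod fs = 53.6 kHz.
53.6 kHz > fs/2 = 27 kHz, folds to fs − 53.6 kHz = 0.4 kHz.
138.2 kHz mod fs = 30.2 kHz.
30.2 kHz > fs/2 = 27 kHz, folds to fs − 30.2 kHz = 23.8 kHz.
54.4 kHz and 107.6 kHz both map to 0.4 kHz.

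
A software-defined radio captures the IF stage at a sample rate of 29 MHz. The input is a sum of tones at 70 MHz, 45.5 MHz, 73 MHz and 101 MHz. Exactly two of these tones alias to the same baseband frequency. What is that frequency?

fs/2 = 14.5 MHz.
70 MHz mod fs = 12 MHz.
12 MHz ≤ fs/2 = 14.5 MHz, appears at 12 MHz.
45.5 MHz mod fs = 16.5 MHz.
16.5 MHz > fs/2 = 14.5 MHz, folds to fs − 16.5 MHz = 12.5 MHz.
73 MHz mod fs = 15 MHz.
15 MHz > fs/2 = 14.5 MHz, folds to fs − 15 MHz = 14 MHz.
101 MHz mod fs = 14 MHz.
14 MHz ≤ fs/2 = 14.5 MHz, appears at 14 MHz.
73 MHz and 101 MHz both map to 14 MHz.

14 MHz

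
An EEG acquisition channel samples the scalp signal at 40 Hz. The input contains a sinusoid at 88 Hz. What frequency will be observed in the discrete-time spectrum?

8 Hz

88 Hz mod fs = 8 Hz.
8 Hz ≤ fs/2 = 20 Hz, appears at 8 Hz.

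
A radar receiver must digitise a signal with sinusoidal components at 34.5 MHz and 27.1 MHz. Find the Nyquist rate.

Highest-frequency component: 34.5 MHz.
Nyquist rate = 2 × 34.5 MHz = 69 MHz.

69 MHz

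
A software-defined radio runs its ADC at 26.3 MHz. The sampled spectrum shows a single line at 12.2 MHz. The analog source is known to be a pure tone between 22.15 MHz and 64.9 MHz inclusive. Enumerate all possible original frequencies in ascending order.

Frequencies that alias to 12.2 MHz are k·fs ± 12.2 MHz for integer k ≥ 0.
k=0: 12.2 MHz.
k=1: 14.1 MHz, 38.5 MHz.
k=2: 40.4 MHz, 64.8 MHz.
k=3: 66.7 MHz, 91.1 MHz.
Within [22.15 MHz, 64.9 MHz]: 38.5 MHz, 40.4 MHz, 64.8 MHz.

38.5 MHz, 40.4 MHz, 64.8 MHz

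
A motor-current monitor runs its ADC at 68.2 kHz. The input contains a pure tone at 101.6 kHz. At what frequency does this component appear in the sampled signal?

101.6 kHz mod fs = 33.4 kHz.
33.4 kHz ≤ fs/2 = 34.1 kHz, appears at 33.4 kHz.

33.4 kHz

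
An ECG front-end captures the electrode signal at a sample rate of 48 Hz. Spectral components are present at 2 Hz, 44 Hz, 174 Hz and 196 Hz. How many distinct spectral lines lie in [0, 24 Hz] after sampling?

3

fs/2 = 24 Hz.
2 Hz ≤ fs/2 = 24 Hz, passes unchanged.
44 Hz > fs/2 = 24 Hz, folds to fs − 44 Hz = 4 Hz.
174 Hz mod fs = 30 Hz.
30 Hz > fs/2 = 24 Hz, folds to fs − 30 Hz = 18 Hz.
196 Hz mod fs = 4 Hz.
4 Hz ≤ fs/2 = 24 Hz, appears at 4 Hz.
Distinct values: {2 Hz, 4 Hz, 18 Hz} → 3.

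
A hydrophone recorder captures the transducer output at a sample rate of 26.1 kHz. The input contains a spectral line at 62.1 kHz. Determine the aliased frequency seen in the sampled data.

62.1 kHz mod fs = 9.9 kHz.
9.9 kHz ≤ fs/2 = 13.05 kHz, appears at 9.9 kHz.

9.9 kHz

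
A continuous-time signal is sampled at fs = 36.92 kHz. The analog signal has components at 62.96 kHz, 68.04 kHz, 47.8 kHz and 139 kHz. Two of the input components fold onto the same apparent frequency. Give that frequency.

fs/2 = 18.46 kHz.
62.96 kHz mod fs = 26.04 kHz.
26.04 kHz > fs/2 = 18.46 kHz, folds to fs − 26.04 kHz = 10.88 kHz.
68.04 kHz mod fs = 31.12 kHz.
31.12 kHz > fs/2 = 18.46 kHz, folds to fs − 31.12 kHz = 5.8 kHz.
47.8 kHz mod fs = 10.88 kHz.
10.88 kHz ≤ fs/2 = 18.46 kHz, appears at 10.88 kHz.
139 kHz mod fs = 28.24 kHz.
28.24 kHz > fs/2 = 18.46 kHz, folds to fs − 28.24 kHz = 8.68 kHz.
47.8 kHz and 62.96 kHz both map to 10.88 kHz.

10.88 kHz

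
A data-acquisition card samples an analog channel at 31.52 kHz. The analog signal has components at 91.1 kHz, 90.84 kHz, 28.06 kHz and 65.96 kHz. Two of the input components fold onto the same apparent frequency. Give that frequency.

3.46 kHz

fs/2 = 15.76 kHz.
91.1 kHz mod fs = 28.06 kHz.
28.06 kHz > fs/2 = 15.76 kHz, folds to fs − 28.06 kHz = 3.46 kHz.
90.84 kHz mod fs = 27.8 kHz.
27.8 kHz > fs/2 = 15.76 kHz, folds to fs − 27.8 kHz = 3.72 kHz.
28.06 kHz > fs/2 = 15.76 kHz, folds to fs − 28.06 kHz = 3.46 kHz.
65.96 kHz mod fs = 2.92 kHz.
2.92 kHz ≤ fs/2 = 15.76 kHz, appears at 2.92 kHz.
28.06 kHz and 91.1 kHz both map to 3.46 kHz.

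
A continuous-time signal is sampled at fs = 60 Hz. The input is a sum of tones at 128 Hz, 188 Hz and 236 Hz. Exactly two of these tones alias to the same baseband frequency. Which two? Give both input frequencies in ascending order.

fs/2 = 30 Hz.
128 Hz mod fs = 8 Hz.
8 Hz ≤ fs/2 = 30 Hz, appears at 8 Hz.
188 Hz mod fs = 8 Hz.
8 Hz ≤ fs/2 = 30 Hz, appears at 8 Hz.
236 Hz mod fs = 56 Hz.
56 Hz > fs/2 = 30 Hz, folds to fs − 56 Hz = 4 Hz.
128 Hz and 188 Hz both map to 8 Hz.

128 Hz, 188 Hz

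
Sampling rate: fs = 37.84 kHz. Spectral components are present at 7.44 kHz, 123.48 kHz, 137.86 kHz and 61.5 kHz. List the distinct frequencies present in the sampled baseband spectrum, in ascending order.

7.44 kHz, 9.96 kHz, 13.5 kHz, 14.18 kHz

fs/2 = 18.92 kHz.
7.44 kHz ≤ fs/2 = 18.92 kHz, passes unchanged.
123.48 kHz mod fs = 9.96 kHz.
9.96 kHz ≤ fs/2 = 18.92 kHz, appears at 9.96 kHz.
137.86 kHz mod fs = 24.34 kHz.
24.34 kHz > fs/2 = 18.92 kHz, folds to fs − 24.34 kHz = 13.5 kHz.
61.5 kHz mod fs = 23.66 kHz.
23.66 kHz > fs/2 = 18.92 kHz, folds to fs − 23.66 kHz = 14.18 kHz.
Distinct values: {7.44 kHz, 9.96 kHz, 13.5 kHz, 14.18 kHz}.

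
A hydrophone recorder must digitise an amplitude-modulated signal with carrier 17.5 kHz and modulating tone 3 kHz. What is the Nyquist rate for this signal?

AM sidebands sit at fc ± fm = 14.5 kHz and 20.5 kHz.
Highest-frequency component: 20.5 kHz.
Nyquist rate = 2 × 20.5 kHz = 41 kHz.

41 kHz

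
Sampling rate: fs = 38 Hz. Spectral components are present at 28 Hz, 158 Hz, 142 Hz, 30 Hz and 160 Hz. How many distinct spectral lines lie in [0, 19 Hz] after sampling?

3

fs/2 = 19 Hz.
28 Hz > fs/2 = 19 Hz, folds to fs − 28 Hz = 10 Hz.
158 Hz mod fs = 6 Hz.
6 Hz ≤ fs/2 = 19 Hz, appears at 6 Hz.
142 Hz mod fs = 28 Hz.
28 Hz > fs/2 = 19 Hz, folds to fs − 28 Hz = 10 Hz.
30 Hz > fs/2 = 19 Hz, folds to fs − 30 Hz = 8 Hz.
160 Hz mod fs = 8 Hz.
8 Hz ≤ fs/2 = 19 Hz, appears at 8 Hz.
Distinct values: {6 Hz, 8 Hz, 10 Hz} → 3.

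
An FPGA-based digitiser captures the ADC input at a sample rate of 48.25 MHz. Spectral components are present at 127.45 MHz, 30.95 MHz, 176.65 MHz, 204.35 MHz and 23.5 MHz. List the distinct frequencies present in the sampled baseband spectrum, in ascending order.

11.35 MHz, 16.35 MHz, 17.3 MHz, 23.5 MHz

fs/2 = 24.125 MHz.
127.45 MHz mod fs = 30.95 MHz.
30.95 MHz > fs/2 = 24.125 MHz, folds to fs − 30.95 MHz = 17.3 MHz.
30.95 MHz > fs/2 = 24.125 MHz, folds to fs − 30.95 MHz = 17.3 MHz.
176.65 MHz mod fs = 31.9 MHz.
31.9 MHz > fs/2 = 24.125 MHz, folds to fs − 31.9 MHz = 16.35 MHz.
204.35 MHz mod fs = 11.35 MHz.
11.35 MHz ≤ fs/2 = 24.125 MHz, appears at 11.35 MHz.
23.5 MHz ≤ fs/2 = 24.125 MHz, passes unchanged.
Distinct values: {11.35 MHz, 16.35 MHz, 17.3 MHz, 23.5 MHz}.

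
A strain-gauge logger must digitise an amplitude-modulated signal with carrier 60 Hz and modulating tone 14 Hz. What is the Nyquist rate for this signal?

AM sidebands sit at fc ± fm = 46 Hz and 74 Hz.
Highest-frequency component: 74 Hz.
Nyquist rate = 2 × 74 Hz = 148 Hz.

148 Hz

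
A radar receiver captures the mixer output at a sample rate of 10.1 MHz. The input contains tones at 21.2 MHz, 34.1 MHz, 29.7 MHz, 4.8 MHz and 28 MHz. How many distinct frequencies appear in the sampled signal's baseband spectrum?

5

fs/2 = 5.05 MHz.
21.2 MHz mod fs = 1 MHz.
1 MHz ≤ fs/2 = 5.05 MHz, appears at 1 MHz.
34.1 MHz mod fs = 3.8 MHz.
3.8 MHz ≤ fs/2 = 5.05 MHz, appears at 3.8 MHz.
29.7 MHz mod fs = 9.5 MHz.
9.5 MHz > fs/2 = 5.05 MHz, folds to fs − 9.5 MHz = 0.6 MHz.
4.8 MHz ≤ fs/2 = 5.05 MHz, passes unchanged.
28 MHz mod fs = 7.8 MHz.
7.8 MHz > fs/2 = 5.05 MHz, folds to fs − 7.8 MHz = 2.3 MHz.
Distinct values: {0.6 MHz, 1 MHz, 2.3 MHz, 3.8 MHz, 4.8 MHz} → 5.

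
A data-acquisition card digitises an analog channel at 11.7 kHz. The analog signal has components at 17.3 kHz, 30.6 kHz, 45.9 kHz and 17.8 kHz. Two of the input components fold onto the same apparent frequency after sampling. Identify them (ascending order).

fs/2 = 5.85 kHz.
17.3 kHz mod fs = 5.6 kHz.
5.6 kHz ≤ fs/2 = 5.85 kHz, appears at 5.6 kHz.
30.6 kHz mod fs = 7.2 kHz.
7.2 kHz > fs/2 = 5.85 kHz, folds to fs − 7.2 kHz = 4.5 kHz.
45.9 kHz mod fs = 10.8 kHz.
10.8 kHz > fs/2 = 5.85 kHz, folds to fs − 10.8 kHz = 0.9 kHz.
17.8 kHz mod fs = 6.1 kHz.
6.1 kHz > fs/2 = 5.85 kHz, folds to fs − 6.1 kHz = 5.6 kHz.
17.3 kHz and 17.8 kHz both map to 5.6 kHz.

17.3 kHz, 17.8 kHz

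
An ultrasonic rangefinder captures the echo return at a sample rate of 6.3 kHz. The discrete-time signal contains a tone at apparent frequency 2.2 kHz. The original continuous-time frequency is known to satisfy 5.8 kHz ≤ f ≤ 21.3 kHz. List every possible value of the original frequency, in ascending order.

Frequencies that alias to 2.2 kHz are k·fs ± 2.2 kHz for integer k ≥ 0.
k=0: 2.2 kHz.
k=1: 4.1 kHz, 8.5 kHz.
k=2: 10.4 kHz, 14.8 kHz.
k=3: 16.7 kHz, 21.1 kHz.
k=4: 23 kHz, 27.4 kHz.
Within [5.8 kHz, 21.3 kHz]: 8.5 kHz, 10.4 kHz, 14.8 kHz, 16.7 kHz, 21.1 kHz.

8.5 kHz, 10.4 kHz, 14.8 kHz, 16.7 kHz, 21.1 kHz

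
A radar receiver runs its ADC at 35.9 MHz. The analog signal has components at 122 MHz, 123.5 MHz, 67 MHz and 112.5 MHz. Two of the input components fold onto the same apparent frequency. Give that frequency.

4.8 MHz

fs/2 = 17.95 MHz.
122 MHz mod fs = 14.3 MHz.
14.3 MHz ≤ fs/2 = 17.95 MHz, appears at 14.3 MHz.
123.5 MHz mod fs = 15.8 MHz.
15.8 MHz ≤ fs/2 = 17.95 MHz, appears at 15.8 MHz.
67 MHz mod fs = 31.1 MHz.
31.1 MHz > fs/2 = 17.95 MHz, folds to fs − 31.1 MHz = 4.8 MHz.
112.5 MHz mod fs = 4.8 MHz.
4.8 MHz ≤ fs/2 = 17.95 MHz, appears at 4.8 MHz.
67 MHz and 112.5 MHz both map to 4.8 MHz.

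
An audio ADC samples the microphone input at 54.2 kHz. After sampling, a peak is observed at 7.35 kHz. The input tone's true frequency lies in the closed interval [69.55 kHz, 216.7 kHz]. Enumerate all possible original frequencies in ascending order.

Frequencies that alias to 7.35 kHz are k·fs ± 7.35 kHz for integer k ≥ 0.
k=0: 7.35 kHz.
k=1: 46.85 kHz, 61.55 kHz.
k=2: 101.05 kHz, 115.75 kHz.
k=3: 155.25 kHz, 169.95 kHz.
k=4: 209.45 kHz, 224.15 kHz.
k=5: 263.65 kHz, 278.35 kHz.
Within [69.55 kHz, 216.7 kHz]: 101.05 kHz, 115.75 kHz, 155.25 kHz, 169.95 kHz, 209.45 kHz.

101.05 kHz, 115.75 kHz, 155.25 kHz, 169.95 kHz, 209.45 kHz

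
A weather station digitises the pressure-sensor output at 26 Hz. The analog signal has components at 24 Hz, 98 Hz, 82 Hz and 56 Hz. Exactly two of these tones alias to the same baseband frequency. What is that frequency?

fs/2 = 13 Hz.
24 Hz > fs/2 = 13 Hz, folds to fs − 24 Hz = 2 Hz.
98 Hz mod fs = 20 Hz.
20 Hz > fs/2 = 13 Hz, folds to fs − 20 Hz = 6 Hz.
82 Hz mod fs = 4 Hz.
4 Hz ≤ fs/2 = 13 Hz, appears at 4 Hz.
56 Hz mod fs = 4 Hz.
4 Hz ≤ fs/2 = 13 Hz, appears at 4 Hz.
56 Hz and 82 Hz both map to 4 Hz.

4 Hz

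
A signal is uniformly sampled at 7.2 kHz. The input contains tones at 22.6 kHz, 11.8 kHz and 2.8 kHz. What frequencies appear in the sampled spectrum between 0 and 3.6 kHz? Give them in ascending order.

1 kHz, 2.6 kHz, 2.8 kHz

fs/2 = 3.6 kHz.
22.6 kHz mod fs = 1 kHz.
1 kHz ≤ fs/2 = 3.6 kHz, appears at 1 kHz.
11.8 kHz mod fs = 4.6 kHz.
4.6 kHz > fs/2 = 3.6 kHz, folds to fs − 4.6 kHz = 2.6 kHz.
2.8 kHz ≤ fs/2 = 3.6 kHz, passes unchanged.
Distinct values: {1 kHz, 2.6 kHz, 2.8 kHz}.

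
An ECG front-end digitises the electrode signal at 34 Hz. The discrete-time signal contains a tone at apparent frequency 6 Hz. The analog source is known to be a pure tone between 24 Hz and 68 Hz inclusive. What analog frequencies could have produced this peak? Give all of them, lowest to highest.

Frequencies that alias to 6 Hz are k·fs ± 6 Hz for integer k ≥ 0.
k=0: 6 Hz.
k=1: 28 Hz, 40 Hz.
k=2: 62 Hz, 74 Hz.
k=3: 96 Hz, 108 Hz.
Within [24 Hz, 68 Hz]: 28 Hz, 40 Hz, 62 Hz.

28 Hz, 40 Hz, 62 Hz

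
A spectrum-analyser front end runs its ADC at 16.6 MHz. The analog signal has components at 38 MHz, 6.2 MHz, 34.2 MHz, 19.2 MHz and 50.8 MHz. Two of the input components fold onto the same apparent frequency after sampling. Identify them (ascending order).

fs/2 = 8.3 MHz.
38 MHz mod fs = 4.8 MHz.
4.8 MHz ≤ fs/2 = 8.3 MHz, appears at 4.8 MHz.
6.2 MHz ≤ fs/2 = 8.3 MHz, passes unchanged.
34.2 MHz mod fs = 1 MHz.
1 MHz ≤ fs/2 = 8.3 MHz, appears at 1 MHz.
19.2 MHz mod fs = 2.6 MHz.
2.6 MHz ≤ fs/2 = 8.3 MHz, appears at 2.6 MHz.
50.8 MHz mod fs = 1 MHz.
1 MHz ≤ fs/2 = 8.3 MHz, appears at 1 MHz.
34.2 MHz and 50.8 MHz both map to 1 MHz.

34.2 MHz, 50.8 MHz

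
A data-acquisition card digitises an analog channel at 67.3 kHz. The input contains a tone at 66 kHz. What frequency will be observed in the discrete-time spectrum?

66 kHz > fs/2 = 33.65 kHz, folds to fs − 66 kHz = 1.3 kHz.

1.3 kHz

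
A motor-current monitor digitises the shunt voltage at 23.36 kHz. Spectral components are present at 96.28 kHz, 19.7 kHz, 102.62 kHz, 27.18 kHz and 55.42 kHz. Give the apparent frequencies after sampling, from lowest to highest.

2.84 kHz, 3.66 kHz, 3.82 kHz, 8.7 kHz, 9.18 kHz

fs/2 = 11.68 kHz.
96.28 kHz mod fs = 2.84 kHz.
2.84 kHz ≤ fs/2 = 11.68 kHz, appears at 2.84 kHz.
19.7 kHz > fs/2 = 11.68 kHz, folds to fs − 19.7 kHz = 3.66 kHz.
102.62 kHz mod fs = 9.18 kHz.
9.18 kHz ≤ fs/2 = 11.68 kHz, appears at 9.18 kHz.
27.18 kHz mod fs = 3.82 kHz.
3.82 kHz ≤ fs/2 = 11.68 kHz, appears at 3.82 kHz.
55.42 kHz mod fs = 8.7 kHz.
8.7 kHz ≤ fs/2 = 11.68 kHz, appears at 8.7 kHz.
Distinct values: {2.84 kHz, 3.66 kHz, 3.82 kHz, 8.7 kHz, 9.18 kHz}.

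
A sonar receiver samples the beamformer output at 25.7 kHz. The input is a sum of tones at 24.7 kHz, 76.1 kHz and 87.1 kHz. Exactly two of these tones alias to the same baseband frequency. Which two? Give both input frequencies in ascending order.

24.7 kHz, 76.1 kHz

fs/2 = 12.85 kHz.
24.7 kHz > fs/2 = 12.85 kHz, folds to fs − 24.7 kHz = 1 kHz.
76.1 kHz mod fs = 24.7 kHz.
24.7 kHz > fs/2 = 12.85 kHz, folds to fs − 24.7 kHz = 1 kHz.
87.1 kHz mod fs = 10 kHz.
10 kHz ≤ fs/2 = 12.85 kHz, appears at 10 kHz.
24.7 kHz and 76.1 kHz both map to 1 kHz.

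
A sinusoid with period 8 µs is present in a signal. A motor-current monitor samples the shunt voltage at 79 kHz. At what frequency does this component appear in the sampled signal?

T = 8 µs → f = 1/T = 125 kHz.
125 kHz mod fs = 46 kHz.
46 kHz > fs/2 = 39.5 kHz, folds to fs − 46 kHz = 33 kHz.

33 kHz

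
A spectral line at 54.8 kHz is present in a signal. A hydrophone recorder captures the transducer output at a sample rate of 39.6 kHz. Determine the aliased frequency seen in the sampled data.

54.8 kHz mod fs = 15.2 kHz.
15.2 kHz ≤ fs/2 = 19.8 kHz, appears at 15.2 kHz.

15.2 kHz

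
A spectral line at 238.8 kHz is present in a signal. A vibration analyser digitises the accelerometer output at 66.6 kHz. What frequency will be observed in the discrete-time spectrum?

238.8 kHz mod fs = 39 kHz.
39 kHz > fs/2 = 33.3 kHz, folds to fs − 39 kHz = 27.6 kHz.

27.6 kHz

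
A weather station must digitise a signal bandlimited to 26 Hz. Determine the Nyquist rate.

52 Hz

Nyquist rate = 2 × 26 Hz = 52 Hz.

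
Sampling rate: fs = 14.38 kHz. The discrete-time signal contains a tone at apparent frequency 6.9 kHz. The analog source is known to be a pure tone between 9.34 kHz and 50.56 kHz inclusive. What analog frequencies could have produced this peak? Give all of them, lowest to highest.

Frequencies that alias to 6.9 kHz are k·fs ± 6.9 kHz for integer k ≥ 0.
k=0: 6.9 kHz.
k=1: 7.48 kHz, 21.28 kHz.
k=2: 21.86 kHz, 35.66 kHz.
k=3: 36.24 kHz, 50.04 kHz.
k=4: 50.62 kHz, 64.42 kHz.
Within [9.34 kHz, 50.56 kHz]: 21.28 kHz, 21.86 kHz, 35.66 kHz, 36.24 kHz, 50.04 kHz.

21.28 kHz, 21.86 kHz, 35.66 kHz, 36.24 kHz, 50.04 kHz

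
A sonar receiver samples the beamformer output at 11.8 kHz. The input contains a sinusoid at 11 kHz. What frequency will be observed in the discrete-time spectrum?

11 kHz > fs/2 = 5.9 kHz, folds to fs − 11 kHz = 0.8 kHz.

0.8 kHz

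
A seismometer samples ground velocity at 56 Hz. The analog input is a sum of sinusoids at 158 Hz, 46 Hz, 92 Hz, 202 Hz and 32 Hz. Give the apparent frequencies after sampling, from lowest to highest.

10 Hz, 20 Hz, 22 Hz, 24 Hz

fs/2 = 28 Hz.
158 Hz mod fs = 46 Hz.
46 Hz > fs/2 = 28 Hz, folds to fs − 46 Hz = 10 Hz.
46 Hz > fs/2 = 28 Hz, folds to fs − 46 Hz = 10 Hz.
92 Hz mod fs = 36 Hz.
36 Hz > fs/2 = 28 Hz, folds to fs − 36 Hz = 20 Hz.
202 Hz mod fs = 34 Hz.
34 Hz > fs/2 = 28 Hz, folds to fs − 34 Hz = 22 Hz.
32 Hz > fs/2 = 28 Hz, folds to fs − 32 Hz = 24 Hz.
Distinct values: {10 Hz, 20 Hz, 22 Hz, 24 Hz}.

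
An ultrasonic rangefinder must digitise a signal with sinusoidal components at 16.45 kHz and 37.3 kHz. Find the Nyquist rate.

74.6 kHz

Highest-frequency component: 37.3 kHz.
Nyquist rate = 2 × 37.3 kHz = 74.6 kHz.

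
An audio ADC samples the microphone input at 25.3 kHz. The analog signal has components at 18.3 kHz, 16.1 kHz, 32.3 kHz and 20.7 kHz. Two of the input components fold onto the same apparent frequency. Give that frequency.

fs/2 = 12.65 kHz.
18.3 kHz > fs/2 = 12.65 kHz, folds to fs − 18.3 kHz = 7 kHz.
16.1 kHz > fs/2 = 12.65 kHz, folds to fs − 16.1 kHz = 9.2 kHz.
32.3 kHz mod fs = 7 kHz.
7 kHz ≤ fs/2 = 12.65 kHz, appears at 7 kHz.
20.7 kHz > fs/2 = 12.65 kHz, folds to fs − 20.7 kHz = 4.6 kHz.
18.3 kHz and 32.3 kHz both map to 7 kHz.

7 kHz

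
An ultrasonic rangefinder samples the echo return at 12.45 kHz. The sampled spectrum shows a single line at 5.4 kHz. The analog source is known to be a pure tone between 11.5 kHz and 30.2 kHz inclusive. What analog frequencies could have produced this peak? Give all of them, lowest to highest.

17.85 kHz, 19.5 kHz

Frequencies that alias to 5.4 kHz are k·fs ± 5.4 kHz for integer k ≥ 0.
k=0: 5.4 kHz.
k=1: 7.05 kHz, 17.85 kHz.
k=2: 19.5 kHz, 30.3 kHz.
k=3: 31.95 kHz, 42.75 kHz.
Within [11.5 kHz, 30.2 kHz]: 17.85 kHz, 19.5 kHz.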